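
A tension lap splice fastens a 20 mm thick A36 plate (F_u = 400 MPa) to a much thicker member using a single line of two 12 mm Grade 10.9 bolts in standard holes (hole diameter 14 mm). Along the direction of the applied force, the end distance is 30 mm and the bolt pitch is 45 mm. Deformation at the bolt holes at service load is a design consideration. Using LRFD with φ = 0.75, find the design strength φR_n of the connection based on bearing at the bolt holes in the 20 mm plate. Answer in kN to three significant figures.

Per bolt r_n = 1.2 l_c t F_u ≤ 2.4 d t F_u; upper limit = 2.4 × 12 × 20 × 400 / 1000 = 230.4 kN.
Edge bolt: l_c = 30 − 14/2 = 23 mm → 1.2 × 23 × 20 × 400 / 1000 = 220.8 → r_n = 220.8 kN.
Interior bolts: l_c = 45 − 14 = 31 mm → 1.2 × 31 × 20 × 400 / 1000 = 297.6 → r_n = 230.4 kN.
R_n = 1 × 220.8 + 1 × 230.4 = 451.2 kN.
Design strength φR_n = 0.75 × 451.2 = 338 kN.

338 kN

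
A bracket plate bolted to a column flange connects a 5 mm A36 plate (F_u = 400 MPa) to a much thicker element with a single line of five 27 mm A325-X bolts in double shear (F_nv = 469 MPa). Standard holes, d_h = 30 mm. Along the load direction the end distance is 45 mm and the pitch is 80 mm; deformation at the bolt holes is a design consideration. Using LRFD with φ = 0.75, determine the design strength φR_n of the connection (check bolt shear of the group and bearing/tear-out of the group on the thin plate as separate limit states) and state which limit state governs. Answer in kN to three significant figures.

414 kN (bearing governs)

Bolt shear: A_b = π·27²/4 = 572.6 mm²; R_n = 469 × 572.6 × 5 × 2 / 1000 = 2685 kN → 0.75 × 2685 = 2010 kN.
Bearing (1.2 l_c t F_u ≤ 2.4 d t F_u): upper limit = 2.4·27·5·400 / 1000 = 129.6 kN.
  Edge l_c = 45 − 30/2 = 30 → r_n = 72 kN; interior l_c = 80 − 30 = 50 → r_n = 120 kN.
  R_n,bearing = 1·72 + 4·120 = 552 kN → 0.75 × 552 = 414 kN.
Bearing governs: 414 kN.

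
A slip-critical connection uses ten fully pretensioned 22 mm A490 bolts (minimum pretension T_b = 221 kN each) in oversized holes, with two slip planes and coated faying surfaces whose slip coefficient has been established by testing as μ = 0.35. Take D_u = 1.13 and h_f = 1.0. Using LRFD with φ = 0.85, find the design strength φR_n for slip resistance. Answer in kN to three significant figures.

R_n = μ · D_u · h_f · T_b · n_s · n_b = 0.35 × 1.13 × 1.0 × 221 × 2 × 10 = 1748 kN.
Design strength φR_n = 0.85 × 1748 = 1490 kN.

1490 kN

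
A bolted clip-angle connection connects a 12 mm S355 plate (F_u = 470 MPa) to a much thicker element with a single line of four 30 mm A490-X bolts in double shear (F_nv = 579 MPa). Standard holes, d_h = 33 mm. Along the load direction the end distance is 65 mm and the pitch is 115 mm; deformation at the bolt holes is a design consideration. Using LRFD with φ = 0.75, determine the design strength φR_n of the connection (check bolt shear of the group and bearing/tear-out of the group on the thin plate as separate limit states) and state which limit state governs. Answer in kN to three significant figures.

1160 kN (bearing governs)

Bolt shear: A_b = π·30²/4 = 706.9 mm²; R_n = 579 × 706.9 × 4 × 2 / 1000 = 3274 kN → 0.75 × 3274 = 2460 kN.
Bearing (1.2 l_c t F_u ≤ 2.4 d t F_u): upper limit = 2.4·30·12·470 / 1000 = 406.1 kN.
  Edge l_c = 65 − 33/2 = 48.5 → r_n = 328.2 kN; interior l_c = 115 − 33 = 82 → r_n = 406.1 kN.
  R_n,bearing = 1·328.2 + 3·406.1 = 1546 kN → 0.75 × 1546 = 1160 kN.
Bearing governs: 1160 kN.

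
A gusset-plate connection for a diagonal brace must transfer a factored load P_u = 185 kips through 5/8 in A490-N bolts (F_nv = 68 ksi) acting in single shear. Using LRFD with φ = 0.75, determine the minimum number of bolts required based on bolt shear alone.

12 bolts

A_b = π·0.625²/4 = 0.3068 in².
Per-bolt design strength φR_n = 0.75 × 68 × 0.3068 × 1 = 15.65 kips.
n ≥ 185 / 15.65 = 11.82 → use 12 bolts.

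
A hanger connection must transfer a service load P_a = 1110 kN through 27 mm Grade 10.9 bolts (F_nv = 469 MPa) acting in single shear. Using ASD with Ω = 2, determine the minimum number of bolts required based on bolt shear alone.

9 bolts

A_b = π·27²/4 = 572.6 mm².
Per-bolt allowable strength R_n/Ω = 469 × 572.6 × 1 / 1000 / 2 = 134.3 kN.
n ≥ 1110 / 134.3 = 8.267 → use 9 bolts.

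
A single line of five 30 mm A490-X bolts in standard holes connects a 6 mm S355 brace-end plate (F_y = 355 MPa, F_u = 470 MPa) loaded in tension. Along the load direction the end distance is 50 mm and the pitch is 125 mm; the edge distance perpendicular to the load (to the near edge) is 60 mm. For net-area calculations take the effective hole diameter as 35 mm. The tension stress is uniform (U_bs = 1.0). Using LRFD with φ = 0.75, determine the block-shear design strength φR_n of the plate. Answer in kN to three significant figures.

588 kN

Shear plane L_v = 50 + 4·125 = 550 mm; A_gv = 550 × 6 = 3300 mm².
A_nv = (550 − 4.5·35) × 6 = 2355 mm².
A_nt = (60 − 0.5·35) × 6 = 255 mm².
0.6 F_u A_nv = 664.1 kN; 0.6 F_y A_gv = 702.9 kN → shear rupture governs the shear term.
R_n = 664.1 + 1.0 × 470 × 255 / 1000 = 784 kN.
Design strength φR_n = 0.75 × 784 = 588 kN.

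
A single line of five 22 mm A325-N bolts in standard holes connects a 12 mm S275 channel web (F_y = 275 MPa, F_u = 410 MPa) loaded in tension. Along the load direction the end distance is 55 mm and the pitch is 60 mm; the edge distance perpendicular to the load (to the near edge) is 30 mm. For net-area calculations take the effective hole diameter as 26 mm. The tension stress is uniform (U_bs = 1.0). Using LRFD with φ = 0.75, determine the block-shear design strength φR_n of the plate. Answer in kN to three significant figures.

Shear plane L_v = 55 + 4·60 = 295 mm; A_gv = 295 × 12 = 3540 mm².
A_nv = (295 − 4.5·26) × 12 = 2136 mm².
A_nt = (30 − 0.5·26) × 12 = 204 mm².
0.6 F_u A_nv = 525.5 kN; 0.6 F_y A_gv = 584.1 kN → shear rupture governs the shear term.
R_n = 525.5 + 1.0 × 410 × 204 / 1000 = 609.1 kN.
Design strength φR_n = 0.75 × 609.1 = 457 kN.

457 kN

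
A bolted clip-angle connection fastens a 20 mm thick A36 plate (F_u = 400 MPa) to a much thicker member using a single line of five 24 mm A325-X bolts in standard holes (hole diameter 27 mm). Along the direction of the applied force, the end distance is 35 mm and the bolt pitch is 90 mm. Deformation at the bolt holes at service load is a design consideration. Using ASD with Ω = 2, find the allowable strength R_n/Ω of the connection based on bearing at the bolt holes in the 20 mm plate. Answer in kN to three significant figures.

1020 kN

Per bolt r_n = 1.2 l_c t F_u ≤ 2.4 d t F_u; upper limit = 2.4 × 24 × 20 × 400 / 1000 = 460.8 kN.
Edge bolt: l_c = 35 − 27/2 = 21.5 mm → 1.2 × 21.5 × 20 × 400 / 1000 = 206.4 → r_n = 206.4 kN.
Interior bolts: l_c = 90 − 27 = 63 mm → 1.2 × 63 × 20 × 400 / 1000 = 604.8 → r_n = 460.8 kN.
R_n = 1 × 206.4 + 4 × 460.8 = 2050 kN.
Allowable strength R_n/Ω = 2050 / 2 = 1020 kN.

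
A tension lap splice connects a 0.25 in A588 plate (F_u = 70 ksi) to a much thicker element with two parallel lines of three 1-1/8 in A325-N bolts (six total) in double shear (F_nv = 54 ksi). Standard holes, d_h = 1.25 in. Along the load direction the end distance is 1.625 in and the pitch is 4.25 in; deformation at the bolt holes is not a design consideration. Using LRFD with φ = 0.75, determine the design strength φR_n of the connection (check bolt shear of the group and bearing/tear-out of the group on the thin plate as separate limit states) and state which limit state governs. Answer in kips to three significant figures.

Bolt shear: A_b = π·1.125²/4 = 0.994 in²; R_n = 54 × 0.994 × 6 × 2 = 644.1 kips → 0.75 × 644.1 = 483 kips.
Bearing (1.5 l_c t F_u ≤ 3.0 d t F_u): upper limit = 3.0·1.125·0.25·70 = 59.06 kips.
  Edge l_c = 1.625 − 1.25/2 = 1 → r_n = 26.25 kips; interior l_c = 4.25 − 1.25 = 3 → r_n = 59.06 kips.
  R_n,bearing = 2·26.25 + 4·59.06 = 288.8 kips → 0.75 × 288.8 = 217 kips.
Bearing governs: 217 kips.

217 kips (bearing governs)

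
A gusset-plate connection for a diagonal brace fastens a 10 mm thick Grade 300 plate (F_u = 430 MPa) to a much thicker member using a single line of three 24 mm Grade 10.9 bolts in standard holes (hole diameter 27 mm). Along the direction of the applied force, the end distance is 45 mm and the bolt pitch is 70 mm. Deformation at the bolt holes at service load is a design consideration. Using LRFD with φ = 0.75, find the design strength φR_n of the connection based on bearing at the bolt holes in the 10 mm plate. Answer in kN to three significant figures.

Per bolt r_n = 1.2 l_c t F_u ≤ 2.4 d t F_u; upper limit = 2.4 × 24 × 10 × 430 / 1000 = 247.7 kN.
Edge bolt: l_c = 45 − 27/2 = 31.5 mm → 1.2 × 31.5 × 10 × 430 / 1000 = 162.5 → r_n = 162.5 kN.
Interior bolts: l_c = 70 − 27 = 43 mm → 1.2 × 43 × 10 × 430 / 1000 = 221.9 → r_n = 221.9 kN.
R_n = 1 × 162.5 + 2 × 221.9 = 606.3 kN.
Design strength φR_n = 0.75 × 606.3 = 455 kN.

455 kN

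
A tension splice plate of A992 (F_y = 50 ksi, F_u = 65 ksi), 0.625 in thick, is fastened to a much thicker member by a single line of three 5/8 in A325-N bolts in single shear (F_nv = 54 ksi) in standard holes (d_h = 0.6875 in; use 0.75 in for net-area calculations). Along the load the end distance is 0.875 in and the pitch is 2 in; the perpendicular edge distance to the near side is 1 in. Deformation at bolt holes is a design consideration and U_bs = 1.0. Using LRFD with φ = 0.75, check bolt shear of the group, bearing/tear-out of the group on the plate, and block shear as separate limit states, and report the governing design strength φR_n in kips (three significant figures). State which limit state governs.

Bolt shear: A_b = π·0.625²/4 = 0.3068 in²; R_n = 54 × 0.3068 × 3 × 1 = 49.7 kips → 0.75 × 49.7 = 37.3 kips.
Bearing: edge l_c = 0.5312, r_n = 25.9 kips; interior l_c = 1.312, r_n = 60.94 kips; R_n = 25.9 + 2·60.94 = 147.8 kips → 111 kips.
Block shear: A_gv = 3.047, A_nv = 1.875, A_nt = 0.3906 in²; R_n = min(0.6F_uA_nv, 0.6F_yA_gv) + U_bs·F_u·A_nt = 98.52 kips → 73.9 kips.
Bolt shear governs: 37.3 kips.

37.3 kips (bolt shear governs)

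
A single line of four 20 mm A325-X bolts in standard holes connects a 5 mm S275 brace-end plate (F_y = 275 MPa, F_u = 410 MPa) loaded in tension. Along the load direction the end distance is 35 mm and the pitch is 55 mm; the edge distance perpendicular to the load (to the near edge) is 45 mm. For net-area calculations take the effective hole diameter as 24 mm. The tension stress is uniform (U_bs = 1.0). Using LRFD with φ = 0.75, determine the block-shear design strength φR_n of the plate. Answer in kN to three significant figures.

Shear plane L_v = 35 + 3·55 = 200 mm; A_gv = 200 × 5 = 1000 mm².
A_nv = (200 − 3.5·24) × 5 = 580 mm².
A_nt = (45 − 0.5·24) × 5 = 165 mm².
0.6 F_u A_nv = 142.7 kN; 0.6 F_y A_gv = 165 kN → shear rupture governs the shear term.
R_n = 142.7 + 1.0 × 410 × 165 / 1000 = 210.3 kN.
Design strength φR_n = 0.75 × 210.3 = 158 kN.

158 kN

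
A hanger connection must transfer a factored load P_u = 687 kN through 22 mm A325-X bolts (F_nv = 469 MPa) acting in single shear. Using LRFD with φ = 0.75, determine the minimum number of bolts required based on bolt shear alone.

A_b = π·22²/4 = 380.1 mm².
Per-bolt design strength φR_n = 0.75 × 469 × 380.1 × 1 / 1000 = 133.7 kN.
n ≥ 687 / 133.7 = 5.138 → use 6 bolts.

6 bolts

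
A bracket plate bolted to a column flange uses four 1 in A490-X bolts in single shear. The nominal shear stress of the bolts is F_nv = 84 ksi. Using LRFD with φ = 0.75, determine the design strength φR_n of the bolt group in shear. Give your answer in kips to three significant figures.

198 kips

A_b = π × 1² / 4 = 0.7854 in².
R_n = F_nv · A_b · n · n_s = 84 × 0.7854 × 4 × 1 = 263.9 kips.
Design strength φR_n = 0.75 × 263.9 = 198 kips.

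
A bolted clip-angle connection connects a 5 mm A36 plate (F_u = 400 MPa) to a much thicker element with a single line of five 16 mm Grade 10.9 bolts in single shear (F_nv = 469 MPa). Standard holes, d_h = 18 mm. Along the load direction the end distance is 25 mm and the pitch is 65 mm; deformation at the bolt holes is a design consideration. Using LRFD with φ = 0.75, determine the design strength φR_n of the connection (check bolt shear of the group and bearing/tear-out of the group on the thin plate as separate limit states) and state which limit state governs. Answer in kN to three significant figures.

Bolt shear: A_b = π·16²/4 = 201.1 mm²; R_n = 469 × 201.1 × 5 × 1 / 1000 = 471.5 kN → 0.75 × 471.5 = 354 kN.
Bearing (1.2 l_c t F_u ≤ 2.4 d t F_u): upper limit = 2.4·16·5·400 / 1000 = 76.8 kN.
  Edge l_c = 25 − 18/2 = 16 → r_n = 38.4 kN; interior l_c = 65 − 18 = 47 → r_n = 76.8 kN.
  R_n,bearing = 1·38.4 + 4·76.8 = 345.6 kN → 0.75 × 345.6 = 259 kN.
Bearing governs: 259 kN.

259 kN (bearing governs)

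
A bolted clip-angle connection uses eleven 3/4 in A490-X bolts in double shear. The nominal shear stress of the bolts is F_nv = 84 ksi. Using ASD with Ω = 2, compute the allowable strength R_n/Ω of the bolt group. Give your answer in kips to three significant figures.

408 kips

A_b = π × 0.75² / 4 = 0.4418 in².
R_n = F_nv · A_b · n · n_s = 84 × 0.4418 × 11 × 2 = 816.4 kips.
Allowable strength R_n/Ω = 816.4 / 2 = 408 kips.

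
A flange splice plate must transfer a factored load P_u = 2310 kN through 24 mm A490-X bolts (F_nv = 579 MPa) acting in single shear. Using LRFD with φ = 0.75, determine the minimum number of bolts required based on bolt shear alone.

A_b = π·24²/4 = 452.4 mm².
Per-bolt design strength φR_n = 0.75 × 579 × 452.4 × 1 / 1000 = 196.5 kN.
n ≥ 2310 / 196.5 = 11.76 → use 12 bolts.

12 bolts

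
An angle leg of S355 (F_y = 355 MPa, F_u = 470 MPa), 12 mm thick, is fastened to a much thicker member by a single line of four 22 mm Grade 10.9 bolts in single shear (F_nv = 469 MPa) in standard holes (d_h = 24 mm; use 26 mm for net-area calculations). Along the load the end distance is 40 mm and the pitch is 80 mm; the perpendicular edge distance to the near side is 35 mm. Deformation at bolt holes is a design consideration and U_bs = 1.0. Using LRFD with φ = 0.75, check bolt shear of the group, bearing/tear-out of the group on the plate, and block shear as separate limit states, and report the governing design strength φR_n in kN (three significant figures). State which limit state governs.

535 kN (bolt shear governs)

Bolt shear: A_b = π·22²/4 = 380.1 mm²; R_n = 469 × 380.1 × 4 × 1 / 1000 = 713.1 kN → 0.75 × 713.1 = 535 kN.
Bearing: edge l_c = 28, r_n = 189.5 kN; interior l_c = 56, r_n = 297.8 kN; R_n = 189.5 + 3·297.8 = 1083 kN → 812 kN.
Block shear: A_gv = 3360, A_nv = 2268, A_nt = 264 mm²; R_n = min(0.6F_uA_nv, 0.6F_yA_gv) + U_bs·F_u·A_nt = 763.7 kN → 573 kN.
Bolt shear governs: 535 kN.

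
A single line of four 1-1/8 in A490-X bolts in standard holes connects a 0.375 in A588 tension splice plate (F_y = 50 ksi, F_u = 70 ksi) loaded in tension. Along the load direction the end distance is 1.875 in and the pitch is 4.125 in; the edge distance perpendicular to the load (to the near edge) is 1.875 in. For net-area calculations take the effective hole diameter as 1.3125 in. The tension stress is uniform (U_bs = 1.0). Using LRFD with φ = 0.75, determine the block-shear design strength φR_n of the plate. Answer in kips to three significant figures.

138 kips

Shear plane L_v = 1.875 + 3·4.125 = 14.25 in; A_gv = 14.25 × 0.375 = 5.344 in².
A_nv = (14.25 − 3.5·1.3125) × 0.375 = 3.621 in².
A_nt = (1.875 − 0.5·1.3125) × 0.375 = 0.457 in².
0.6 F_u A_nv = 152.1 kips; 0.6 F_y A_gv = 160.3 kips → shear rupture governs the shear term.
R_n = 152.1 + 1.0 × 70 × 0.457 = 184.1 kips.
Design strength φR_n = 0.75 × 184.1 = 138 kips.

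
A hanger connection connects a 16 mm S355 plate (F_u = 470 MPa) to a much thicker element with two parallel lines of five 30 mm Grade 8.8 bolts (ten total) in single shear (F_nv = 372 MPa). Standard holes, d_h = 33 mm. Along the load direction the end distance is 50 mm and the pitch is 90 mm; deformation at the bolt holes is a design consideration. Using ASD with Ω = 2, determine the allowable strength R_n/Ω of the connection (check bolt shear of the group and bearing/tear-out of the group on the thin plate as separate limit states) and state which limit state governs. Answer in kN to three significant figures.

Bolt shear: A_b = π·30²/4 = 706.9 mm²; R_n = 372 × 706.9 × 10 × 1 / 1000 = 2630 kN → 2630 / 2 = 1310 kN.
Bearing (1.2 l_c t F_u ≤ 2.4 d t F_u): upper limit = 2.4·30·16·470 / 1000 = 541.4 kN.
  Edge l_c = 50 − 33/2 = 33.5 → r_n = 302.3 kN; interior l_c = 90 − 33 = 57 → r_n = 514.4 kN.
  R_n,bearing = 2·302.3 + 8·514.4 = 4720 kN → 4720 / 2 = 2360 kN.
Bolt shear governs: 1310 kN.

1310 kN (bolt shear governs)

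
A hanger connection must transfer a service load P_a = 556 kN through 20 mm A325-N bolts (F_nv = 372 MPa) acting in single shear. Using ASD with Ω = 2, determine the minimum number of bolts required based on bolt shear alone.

10 bolts

A_b = π·20²/4 = 314.2 mm².
Per-bolt allowable strength R_n/Ω = 372 × 314.2 × 1 / 1000 / 2 = 58.43 kN.
n ≥ 556 / 58.43 = 9.515 → use 10 bolts.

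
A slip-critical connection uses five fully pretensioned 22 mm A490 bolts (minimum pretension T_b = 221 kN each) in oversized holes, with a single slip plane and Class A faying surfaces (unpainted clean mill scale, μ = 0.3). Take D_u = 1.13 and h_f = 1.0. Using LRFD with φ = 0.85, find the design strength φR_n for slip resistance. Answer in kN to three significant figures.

318 kN

R_n = μ · D_u · h_f · T_b · n_s · n_b = 0.3 × 1.13 × 1.0 × 221 × 1 × 5 = 374.6 kN.
Design strength φR_n = 0.85 × 374.6 = 318 kN.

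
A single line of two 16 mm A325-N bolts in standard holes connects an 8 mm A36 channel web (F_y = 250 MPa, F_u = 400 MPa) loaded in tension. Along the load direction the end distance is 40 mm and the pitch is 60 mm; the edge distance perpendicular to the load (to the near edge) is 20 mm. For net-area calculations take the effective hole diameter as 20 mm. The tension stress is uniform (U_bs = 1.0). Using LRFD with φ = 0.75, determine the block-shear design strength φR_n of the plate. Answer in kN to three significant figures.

114 kN

Shear plane L_v = 40 + 1·60 = 100 mm; A_gv = 100 × 8 = 800 mm².
A_nv = (100 − 1.5·20) × 8 = 560 mm².
A_nt = (20 − 0.5·20) × 8 = 80 mm².
0.6 F_u A_nv = 134.4 kN; 0.6 F_y A_gv = 120 kN → shear yielding governs the shear term.
R_n = 120 + 1.0 × 400 × 80 / 1000 = 152 kN.
Design strength φR_n = 0.75 × 152 = 114 kN.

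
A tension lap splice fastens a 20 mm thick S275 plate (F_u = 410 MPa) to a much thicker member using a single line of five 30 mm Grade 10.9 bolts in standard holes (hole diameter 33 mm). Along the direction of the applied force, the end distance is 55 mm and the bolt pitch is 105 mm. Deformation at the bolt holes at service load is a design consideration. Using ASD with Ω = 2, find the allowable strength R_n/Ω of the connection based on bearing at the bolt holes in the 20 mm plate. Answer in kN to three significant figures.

Per bolt r_n = 1.2 l_c t F_u ≤ 2.4 d t F_u; upper limit = 2.4 × 30 × 20 × 410 / 1000 = 590.4 kN.
Edge bolt: l_c = 55 − 33/2 = 38.5 mm → 1.2 × 38.5 × 20 × 410 / 1000 = 378.8 → r_n = 378.8 kN.
Interior bolts: l_c = 105 − 33 = 72 mm → 1.2 × 72 × 20 × 410 / 1000 = 708.5 → r_n = 590.4 kN.
R_n = 1 × 378.8 + 4 × 590.4 = 2740 kN.
Allowable strength R_n/Ω = 2740 / 2 = 1370 kN.

1370 kN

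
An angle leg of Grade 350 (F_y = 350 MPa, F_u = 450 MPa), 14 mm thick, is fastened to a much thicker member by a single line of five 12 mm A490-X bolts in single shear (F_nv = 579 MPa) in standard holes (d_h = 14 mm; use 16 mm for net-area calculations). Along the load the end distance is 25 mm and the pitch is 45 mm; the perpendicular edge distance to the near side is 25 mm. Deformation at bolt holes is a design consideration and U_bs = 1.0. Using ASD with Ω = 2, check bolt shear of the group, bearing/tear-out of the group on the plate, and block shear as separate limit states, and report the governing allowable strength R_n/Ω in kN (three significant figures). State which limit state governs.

Bolt shear: A_b = π·12²/4 = 113.1 mm²; R_n = 579 × 113.1 × 5 × 1 / 1000 = 327.4 kN → 327.4 / 2 = 164 kN.
Bearing: edge l_c = 18, r_n = 136.1 kN; interior l_c = 31, r_n = 181.4 kN; R_n = 136.1 + 4·181.4 = 861.8 kN → 431 kN.
Block shear: A_gv = 2870, A_nv = 1862, A_nt = 238 mm²; R_n = min(0.6F_uA_nv, 0.6F_yA_gv) + U_bs·F_u·A_nt = 609.8 kN → 305 kN.
Bolt shear governs: 164 kN.

164 kN (bolt shear governs)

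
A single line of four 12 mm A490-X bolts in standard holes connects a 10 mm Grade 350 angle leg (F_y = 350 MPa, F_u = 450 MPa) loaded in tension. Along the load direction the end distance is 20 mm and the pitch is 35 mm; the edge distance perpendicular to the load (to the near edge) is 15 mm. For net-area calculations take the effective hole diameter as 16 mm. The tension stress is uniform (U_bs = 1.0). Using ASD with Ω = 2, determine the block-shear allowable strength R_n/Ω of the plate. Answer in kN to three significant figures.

Shear plane L_v = 20 + 3·35 = 125 mm; A_gv = 125 × 10 = 1250 mm².
A_nv = (125 − 3.5·16) × 10 = 690 mm².
A_nt = (15 − 0.5·16) × 10 = 70 mm².
0.6 F_u A_nv = 186.3 kN; 0.6 F_y A_gv = 262.5 kN → shear rupture governs the shear term.
R_n = 186.3 + 1.0 × 450 × 70 / 1000 = 217.8 kN.
Allowable strength R_n/Ω = 217.8 / 2 = 109 kN.

109 kN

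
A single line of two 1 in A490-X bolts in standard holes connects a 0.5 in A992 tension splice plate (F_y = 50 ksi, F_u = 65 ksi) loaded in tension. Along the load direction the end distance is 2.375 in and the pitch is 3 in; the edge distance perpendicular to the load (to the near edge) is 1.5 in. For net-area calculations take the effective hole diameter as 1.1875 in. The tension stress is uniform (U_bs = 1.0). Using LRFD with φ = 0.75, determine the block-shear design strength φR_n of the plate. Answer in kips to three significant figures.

74.6 kips

Shear plane L_v = 2.375 + 1·3 = 5.375 in; A_gv = 5.375 × 0.5 = 2.688 in².
A_nv = (5.375 − 1.5·1.1875) × 0.5 = 1.797 in².
A_nt = (1.5 − 0.5·1.1875) × 0.5 = 0.4531 in².
0.6 F_u A_nv = 70.08 kips; 0.6 F_y A_gv = 80.62 kips → shear rupture governs the shear term.
R_n = 70.08 + 1.0 × 65 × 0.4531 = 99.53 kips.
Design strength φR_n = 0.75 × 99.53 = 74.6 kips.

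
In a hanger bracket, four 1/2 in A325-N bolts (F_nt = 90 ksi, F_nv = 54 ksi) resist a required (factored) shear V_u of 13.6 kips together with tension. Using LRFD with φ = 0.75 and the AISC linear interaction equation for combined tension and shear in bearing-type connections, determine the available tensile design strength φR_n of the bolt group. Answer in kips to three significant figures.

46.3 kips

A_b = π·0.5²/4 = 0.1963 in²; f_rv = 13.6 / (4 × 0.1963) = 17.32 ksi.
F'_nt = 1.3 F_nt − (F_nt / φF_nv) f_rv = 1.3·90 − (90/(0.75·54))·17.32 = 78.52 ksi, capped at F_nt → F'_nt = 78.52 ksi.
R_n = F'_nt · A_b · n = 78.52 × 0.1963 × 4 = 61.67 kips.
Design strength φR_n = 0.75 × 61.67 = 46.3 kips.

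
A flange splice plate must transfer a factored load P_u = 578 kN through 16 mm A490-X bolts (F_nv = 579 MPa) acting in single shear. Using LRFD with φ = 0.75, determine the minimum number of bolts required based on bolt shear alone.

A_b = π·16²/4 = 201.1 mm².
Per-bolt design strength φR_n = 0.75 × 579 × 201.1 × 1 / 1000 = 87.31 kN.
n ≥ 578 / 87.31 = 6.62 → use 7 bolts.

7 bolts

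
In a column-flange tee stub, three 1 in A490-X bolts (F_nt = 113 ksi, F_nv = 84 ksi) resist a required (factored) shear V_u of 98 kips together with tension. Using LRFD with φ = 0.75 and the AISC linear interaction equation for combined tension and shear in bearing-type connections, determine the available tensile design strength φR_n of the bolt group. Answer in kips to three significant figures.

A_b = π·1²/4 = 0.7854 in²; f_rv = 98 / (3 × 0.7854) = 41.59 ksi.
F'_nt = 1.3 F_nt − (F_nt / φF_nv) f_rv = 1.3·113 − (113/(0.75·84))·41.59 = 72.3 ksi, capped at F_nt → F'_nt = 72.3 ksi.
R_n = F'_nt · A_b · n = 72.3 × 0.7854 × 3 = 170.3 kips.
Design strength φR_n = 0.75 × 170.3 = 128 kips.

128 kips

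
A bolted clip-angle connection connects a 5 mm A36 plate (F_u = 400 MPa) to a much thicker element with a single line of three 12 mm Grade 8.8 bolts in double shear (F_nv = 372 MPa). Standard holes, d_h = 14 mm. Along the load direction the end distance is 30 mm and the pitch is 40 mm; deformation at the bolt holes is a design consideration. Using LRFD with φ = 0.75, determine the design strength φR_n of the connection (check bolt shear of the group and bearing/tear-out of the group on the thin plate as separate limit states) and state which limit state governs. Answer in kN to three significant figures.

Bolt shear: A_b = π·12²/4 = 113.1 mm²; R_n = 372 × 113.1 × 3 × 2 / 1000 = 252.4 kN → 0.75 × 252.4 = 189 kN.
Bearing (1.2 l_c t F_u ≤ 2.4 d t F_u): upper limit = 2.4·12·5·400 / 1000 = 57.6 kN.
  Edge l_c = 30 − 14/2 = 23 → r_n = 55.2 kN; interior l_c = 40 − 14 = 26 → r_n = 57.6 kN.
  R_n,bearing = 1·55.2 + 2·57.6 = 170.4 kN → 0.75 × 170.4 = 128 kN.
Bearing governs: 128 kN.

128 kN (bearing governs)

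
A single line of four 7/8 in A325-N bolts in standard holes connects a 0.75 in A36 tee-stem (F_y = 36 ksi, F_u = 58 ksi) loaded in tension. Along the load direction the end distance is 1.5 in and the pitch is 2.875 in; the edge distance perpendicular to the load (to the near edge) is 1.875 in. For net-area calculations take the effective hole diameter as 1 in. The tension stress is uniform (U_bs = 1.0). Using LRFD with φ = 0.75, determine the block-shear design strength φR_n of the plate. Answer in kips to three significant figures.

Shear plane L_v = 1.5 + 3·2.875 = 10.12 in; A_gv = 10.12 × 0.75 = 7.594 in².
A_nv = (10.12 − 3.5·1) × 0.75 = 4.969 in².
A_nt = (1.875 − 0.5·1) × 0.75 = 1.031 in².
0.6 F_u A_nv = 172.9 kips; 0.6 F_y A_gv = 164 kips → shear yielding governs the shear term.
R_n = 164 + 1.0 × 58 × 1.031 = 223.8 kips.
Design strength φR_n = 0.75 × 223.8 = 168 kips.

168 kips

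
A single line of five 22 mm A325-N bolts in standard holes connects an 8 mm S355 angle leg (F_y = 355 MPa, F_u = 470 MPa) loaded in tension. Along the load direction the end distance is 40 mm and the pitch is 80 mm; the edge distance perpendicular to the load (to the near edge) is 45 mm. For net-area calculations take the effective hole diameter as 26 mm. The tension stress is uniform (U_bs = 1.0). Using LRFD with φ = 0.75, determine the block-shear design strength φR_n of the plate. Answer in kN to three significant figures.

501 kN

Shear plane L_v = 40 + 4·80 = 360 mm; A_gv = 360 × 8 = 2880 mm².
A_nv = (360 − 4.5·26) × 8 = 1944 mm².
A_nt = (45 − 0.5·26) × 8 = 256 mm².
0.6 F_u A_nv = 548.2 kN; 0.6 F_y A_gv = 613.4 kN → shear rupture governs the shear term.
R_n = 548.2 + 1.0 × 470 × 256 / 1000 = 668.5 kN.
Design strength φR_n = 0.75 × 668.5 = 501 kN.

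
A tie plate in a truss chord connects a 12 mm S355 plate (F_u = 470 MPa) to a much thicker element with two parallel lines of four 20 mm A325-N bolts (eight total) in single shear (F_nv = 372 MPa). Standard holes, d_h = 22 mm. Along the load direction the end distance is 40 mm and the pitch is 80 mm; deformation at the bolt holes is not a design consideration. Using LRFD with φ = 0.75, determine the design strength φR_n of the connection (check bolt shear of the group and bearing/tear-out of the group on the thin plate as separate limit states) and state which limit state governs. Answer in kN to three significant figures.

Bolt shear: A_b = π·20²/4 = 314.2 mm²; R_n = 372 × 314.2 × 8 × 1 / 1000 = 934.9 kN → 0.75 × 934.9 = 701 kN.
Bearing (1.5 l_c t F_u ≤ 3.0 d t F_u): upper limit = 3.0·20·12·470 / 1000 = 338.4 kN.
  Edge l_c = 40 − 22/2 = 29 → r_n = 245.3 kN; interior l_c = 80 − 22 = 58 → r_n = 338.4 kN.
  R_n,bearing = 2·245.3 + 6·338.4 = 2521 kN → 0.75 × 2521 = 1890 kN.
Bolt shear governs: 701 kN.

701 kN (bolt shear governs)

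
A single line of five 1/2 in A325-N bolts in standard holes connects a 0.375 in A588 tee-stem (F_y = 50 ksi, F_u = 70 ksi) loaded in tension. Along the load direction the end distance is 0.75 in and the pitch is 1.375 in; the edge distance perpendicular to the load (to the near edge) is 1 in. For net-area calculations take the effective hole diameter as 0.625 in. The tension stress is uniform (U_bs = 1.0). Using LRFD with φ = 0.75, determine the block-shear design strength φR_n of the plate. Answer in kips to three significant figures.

54.1 kips

Shear plane L_v = 0.75 + 4·1.375 = 6.25 in; A_gv = 6.25 × 0.375 = 2.344 in².
A_nv = (6.25 − 4.5·0.625) × 0.375 = 1.289 in².
A_nt = (1 − 0.5·0.625) × 0.375 = 0.2578 in².
0.6 F_u A_nv = 54.14 kips; 0.6 F_y A_gv = 70.31 kips → shear rupture governs the shear term.
R_n = 54.14 + 1.0 × 70 × 0.2578 = 72.19 kips.
Design strength φR_n = 0.75 × 72.19 = 54.1 kips.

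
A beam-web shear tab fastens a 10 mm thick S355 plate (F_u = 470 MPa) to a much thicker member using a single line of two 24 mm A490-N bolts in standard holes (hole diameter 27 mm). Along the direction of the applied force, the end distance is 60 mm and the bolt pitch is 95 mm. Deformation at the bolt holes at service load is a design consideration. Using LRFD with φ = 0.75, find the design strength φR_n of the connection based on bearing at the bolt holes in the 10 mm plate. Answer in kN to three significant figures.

400 kN

Per bolt r_n = 1.2 l_c t F_u ≤ 2.4 d t F_u; upper limit = 2.4 × 24 × 10 × 470 / 1000 = 270.7 kN.
Edge bolt: l_c = 60 − 27/2 = 46.5 mm → 1.2 × 46.5 × 10 × 470 / 1000 = 262.3 → r_n = 262.3 kN.
Interior bolts: l_c = 95 − 27 = 68 mm → 1.2 × 68 × 10 × 470 / 1000 = 383.5 → r_n = 270.7 kN.
R_n = 1 × 262.3 + 1 × 270.7 = 533 kN.
Design strength φR_n = 0.75 × 533 = 400 kN.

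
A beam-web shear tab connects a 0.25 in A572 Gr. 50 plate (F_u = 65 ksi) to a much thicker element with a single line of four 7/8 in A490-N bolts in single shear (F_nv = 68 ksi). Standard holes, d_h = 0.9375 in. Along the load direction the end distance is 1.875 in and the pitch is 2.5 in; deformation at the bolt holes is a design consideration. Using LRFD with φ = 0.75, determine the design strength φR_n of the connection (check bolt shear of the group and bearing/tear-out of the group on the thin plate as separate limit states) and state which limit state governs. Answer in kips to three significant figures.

89.1 kips (bearing governs)

Bolt shear: A_b = π·0.875²/4 = 0.6013 in²; R_n = 68 × 0.6013 × 4 × 1 = 163.6 kips → 0.75 × 163.6 = 123 kips.
Bearing (1.2 l_c t F_u ≤ 2.4 d t F_u): upper limit = 2.4·0.875·0.25·65 = 34.12 kips.
  Edge l_c = 1.875 − 0.9375/2 = 1.406 → r_n = 27.42 kips; interior l_c = 2.5 − 0.9375 = 1.562 → r_n = 30.47 kips.
  R_n,bearing = 1·27.42 + 3·30.47 = 118.8 kips → 0.75 × 118.8 = 89.1 kips.
Bearing governs: 89.1 kips.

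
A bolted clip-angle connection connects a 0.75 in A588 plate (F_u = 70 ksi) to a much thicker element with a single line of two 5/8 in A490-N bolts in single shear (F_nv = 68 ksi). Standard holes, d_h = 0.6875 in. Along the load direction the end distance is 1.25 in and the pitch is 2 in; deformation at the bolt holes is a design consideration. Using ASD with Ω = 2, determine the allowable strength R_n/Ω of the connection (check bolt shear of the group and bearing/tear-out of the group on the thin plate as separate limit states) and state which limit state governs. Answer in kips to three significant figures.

20.9 kips (bolt shear governs)

Bolt shear: A_b = π·0.625²/4 = 0.3068 in²; R_n = 68 × 0.3068 × 2 × 1 = 41.72 kips → 41.72 / 2 = 20.9 kips.
Bearing (1.2 l_c t F_u ≤ 2.4 d t F_u): upper limit = 2.4·0.625·0.75·70 = 78.75 kips.
  Edge l_c = 1.25 − 0.6875/2 = 0.9062 → r_n = 57.09 kips; interior l_c = 2 − 0.6875 = 1.312 → r_n = 78.75 kips.
  R_n,bearing = 1·57.09 + 1·78.75 = 135.8 kips → 135.8 / 2 = 67.9 kips.
Bolt shear governs: 20.9 kips.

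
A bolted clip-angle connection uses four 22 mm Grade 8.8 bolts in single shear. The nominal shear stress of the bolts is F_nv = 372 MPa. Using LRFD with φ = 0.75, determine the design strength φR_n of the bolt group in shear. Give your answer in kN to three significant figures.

424 kN

A_b = π × 22² / 4 = 380.1 mm².
R_n = F_nv · A_b · n · n_s = 372 × 380.1 × 4 × 1 / 1000 = 565.6 kN.
Design strength φR_n = 0.75 × 565.6 = 424 kN.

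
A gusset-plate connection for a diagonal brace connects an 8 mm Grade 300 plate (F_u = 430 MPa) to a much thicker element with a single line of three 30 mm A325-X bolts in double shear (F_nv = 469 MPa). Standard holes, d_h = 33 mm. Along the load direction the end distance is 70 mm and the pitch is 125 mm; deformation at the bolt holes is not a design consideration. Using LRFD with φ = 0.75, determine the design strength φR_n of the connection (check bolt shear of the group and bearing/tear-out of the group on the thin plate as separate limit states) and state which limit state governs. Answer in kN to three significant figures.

Bolt shear: A_b = π·30²/4 = 706.9 mm²; R_n = 469 × 706.9 × 3 × 2 / 1000 = 1989 kN → 0.75 × 1989 = 1490 kN.
Bearing (1.5 l_c t F_u ≤ 3.0 d t F_u): upper limit = 3.0·30·8·430 / 1000 = 309.6 kN.
  Edge l_c = 70 − 33/2 = 53.5 → r_n = 276.1 kN; interior l_c = 125 − 33 = 92 → r_n = 309.6 kN.
  R_n,bearing = 1·276.1 + 2·309.6 = 895.3 kN → 0.75 × 895.3 = 671 kN.
Bearing governs: 671 kN.

671 kN (bearing governs)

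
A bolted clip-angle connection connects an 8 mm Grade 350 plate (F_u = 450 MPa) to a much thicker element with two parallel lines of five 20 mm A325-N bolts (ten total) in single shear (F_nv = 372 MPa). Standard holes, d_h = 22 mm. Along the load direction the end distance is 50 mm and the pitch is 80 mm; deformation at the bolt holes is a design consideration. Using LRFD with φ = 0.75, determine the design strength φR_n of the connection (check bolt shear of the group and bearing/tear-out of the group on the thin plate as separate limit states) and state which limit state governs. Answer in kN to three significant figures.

877 kN (bolt shear governs)

Bolt shear: A_b = π·20²/4 = 314.2 mm²; R_n = 372 × 314.2 × 10 × 1 / 1000 = 1169 kN → 0.75 × 1169 = 877 kN.
Bearing (1.2 l_c t F_u ≤ 2.4 d t F_u): upper limit = 2.4·20·8·450 / 1000 = 172.8 kN.
  Edge l_c = 50 − 22/2 = 39 → r_n = 168.5 kN; interior l_c = 80 − 22 = 58 → r_n = 172.8 kN.
  R_n,bearing = 2·168.5 + 8·172.8 = 1719 kN → 0.75 × 1719 = 1290 kN.
Bolt shear governs: 877 kN.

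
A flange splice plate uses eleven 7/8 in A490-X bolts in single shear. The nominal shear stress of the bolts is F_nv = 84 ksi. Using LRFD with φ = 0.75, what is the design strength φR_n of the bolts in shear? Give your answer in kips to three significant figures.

A_b = π × 0.875² / 4 = 0.6013 in².
R_n = F_nv · A_b · n · n_s = 84 × 0.6013 × 11 × 1 = 555.6 kips.
Design strength φR_n = 0.75 × 555.6 = 417 kips.

417 kips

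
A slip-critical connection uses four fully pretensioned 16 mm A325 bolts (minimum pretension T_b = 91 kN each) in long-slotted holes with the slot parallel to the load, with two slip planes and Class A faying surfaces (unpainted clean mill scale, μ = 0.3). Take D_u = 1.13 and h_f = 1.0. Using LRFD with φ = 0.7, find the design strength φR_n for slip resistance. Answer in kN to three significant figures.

173 kN

R_n = μ · D_u · h_f · T_b · n_s · n_b = 0.3 × 1.13 × 1.0 × 91 × 2 × 4 = 246.8 kN.
Design strength φR_n = 0.7 × 246.8 = 173 kN.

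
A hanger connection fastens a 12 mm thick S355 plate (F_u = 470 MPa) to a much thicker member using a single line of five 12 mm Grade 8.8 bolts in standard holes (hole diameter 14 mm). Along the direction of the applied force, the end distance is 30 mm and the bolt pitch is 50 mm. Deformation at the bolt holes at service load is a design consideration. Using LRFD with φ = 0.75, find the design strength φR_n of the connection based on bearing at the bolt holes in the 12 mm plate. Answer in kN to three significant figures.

604 kN

Per bolt r_n = 1.2 l_c t F_u ≤ 2.4 d t F_u; upper limit = 2.4 × 12 × 12 × 470 / 1000 = 162.4 kN.
Edge bolt: l_c = 30 − 14/2 = 23 mm → 1.2 × 23 × 12 × 470 / 1000 = 155.7 → r_n = 155.7 kN.
Interior bolts: l_c = 50 − 14 = 36 mm → 1.2 × 36 × 12 × 470 / 1000 = 243.6 → r_n = 162.4 kN.
R_n = 1 × 155.7 + 4 × 162.4 = 805.4 kN.
Design strength φR_n = 0.75 × 805.4 = 604 kN.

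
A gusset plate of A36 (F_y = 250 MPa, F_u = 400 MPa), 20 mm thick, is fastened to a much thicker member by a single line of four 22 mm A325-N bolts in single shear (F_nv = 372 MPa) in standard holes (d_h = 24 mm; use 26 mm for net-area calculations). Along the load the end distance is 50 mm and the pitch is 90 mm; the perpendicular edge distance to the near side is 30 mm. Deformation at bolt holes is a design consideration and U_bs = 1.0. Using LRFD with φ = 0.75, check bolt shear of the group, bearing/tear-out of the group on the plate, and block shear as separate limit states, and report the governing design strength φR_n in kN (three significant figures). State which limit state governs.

424 kN (bolt shear governs)

Bolt shear: A_b = π·22²/4 = 380.1 mm²; R_n = 372 × 380.1 × 4 × 1 / 1000 = 565.6 kN → 0.75 × 565.6 = 424 kN.
Bearing: edge l_c = 38, r_n = 364.8 kN; interior l_c = 66, r_n = 422.4 kN; R_n = 364.8 + 3·422.4 = 1632 kN → 1220 kN.
Block shear: A_gv = 6400, A_nv = 4580, A_nt = 340 mm²; R_n = min(0.6F_uA_nv, 0.6F_yA_gv) + U_bs·F_u·A_nt = 1096 kN → 822 kN.
Bolt shear governs: 424 kN.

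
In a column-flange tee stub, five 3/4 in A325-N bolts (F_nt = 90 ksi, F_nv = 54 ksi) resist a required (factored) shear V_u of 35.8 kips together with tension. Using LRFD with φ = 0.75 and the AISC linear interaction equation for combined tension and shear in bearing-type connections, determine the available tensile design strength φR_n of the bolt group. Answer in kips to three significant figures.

134 kips

A_b = π·0.75²/4 = 0.4418 in²; f_rv = 35.8 / (5 × 0.4418) = 16.21 ksi.
F'_nt = 1.3 F_nt − (F_nt / φF_nv) f_rv = 1.3·90 − (90/(0.75·54))·16.21 = 80.98 ksi, capped at F_nt → F'_nt = 80.98 ksi.
R_n = F'_nt · A_b · n = 80.98 × 0.4418 × 5 = 178.9 kips.
Design strength φR_n = 0.75 × 178.9 = 134 kips.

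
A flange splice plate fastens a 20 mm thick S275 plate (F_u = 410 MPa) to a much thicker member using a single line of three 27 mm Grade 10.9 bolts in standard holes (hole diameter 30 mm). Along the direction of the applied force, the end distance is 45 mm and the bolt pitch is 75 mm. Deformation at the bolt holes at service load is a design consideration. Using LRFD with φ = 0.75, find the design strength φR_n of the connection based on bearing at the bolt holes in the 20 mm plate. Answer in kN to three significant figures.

886 kN

Per bolt r_n = 1.2 l_c t F_u ≤ 2.4 d t F_u; upper limit = 2.4 × 27 × 20 × 410 / 1000 = 531.4 kN.
Edge bolt: l_c = 45 − 30/2 = 30 mm → 1.2 × 30 × 20 × 410 / 1000 = 295.2 → r_n = 295.2 kN.
Interior bolts: l_c = 75 − 30 = 45 mm → 1.2 × 45 × 20 × 410 / 1000 = 442.8 → r_n = 442.8 kN.
R_n = 1 × 295.2 + 2 × 442.8 = 1181 kN.
Design strength φR_n = 0.75 × 1181 = 886 kN.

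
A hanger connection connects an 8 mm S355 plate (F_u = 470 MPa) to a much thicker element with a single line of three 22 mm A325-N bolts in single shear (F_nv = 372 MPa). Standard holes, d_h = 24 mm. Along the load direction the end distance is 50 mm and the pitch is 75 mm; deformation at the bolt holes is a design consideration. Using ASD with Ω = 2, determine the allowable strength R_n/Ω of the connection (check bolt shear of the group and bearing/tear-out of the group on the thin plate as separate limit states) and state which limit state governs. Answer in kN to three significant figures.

Bolt shear: A_b = π·22²/4 = 380.1 mm²; R_n = 372 × 380.1 × 3 × 1 / 1000 = 424.2 kN → 424.2 / 2 = 212 kN.
Bearing (1.2 l_c t F_u ≤ 2.4 d t F_u): upper limit = 2.4·22·8·470 / 1000 = 198.5 kN.
  Edge l_c = 50 − 24/2 = 38 → r_n = 171.5 kN; interior l_c = 75 − 24 = 51 → r_n = 198.5 kN.
  R_n,bearing = 1·171.5 + 2·198.5 = 568.5 kN → 568.5 / 2 = 284 kN.
Bolt shear governs: 212 kN.

212 kN (bolt shear governs)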